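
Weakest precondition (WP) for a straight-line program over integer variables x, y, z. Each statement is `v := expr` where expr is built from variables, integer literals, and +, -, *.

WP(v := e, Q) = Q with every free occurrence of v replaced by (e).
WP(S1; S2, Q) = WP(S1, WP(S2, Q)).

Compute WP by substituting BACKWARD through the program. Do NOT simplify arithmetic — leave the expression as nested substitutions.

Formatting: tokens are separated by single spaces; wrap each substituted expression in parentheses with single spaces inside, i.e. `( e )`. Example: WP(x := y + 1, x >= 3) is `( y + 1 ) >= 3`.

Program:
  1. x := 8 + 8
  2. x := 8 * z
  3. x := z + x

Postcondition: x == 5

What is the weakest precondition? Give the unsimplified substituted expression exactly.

post: x == 5
stmt 3: x := z + x  -- replace 1 occurrence(s) of x with (z + x)
  => ( z + x ) == 5
stmt 2: x := 8 * z  -- replace 1 occurrence(s) of x with (8 * z)
  => ( z + ( 8 * z ) ) == 5
stmt 1: x := 8 + 8  -- replace 0 occurrence(s) of x with (8 + 8)
  => ( z + ( 8 * z ) ) == 5

Answer: ( z + ( 8 * z ) ) == 5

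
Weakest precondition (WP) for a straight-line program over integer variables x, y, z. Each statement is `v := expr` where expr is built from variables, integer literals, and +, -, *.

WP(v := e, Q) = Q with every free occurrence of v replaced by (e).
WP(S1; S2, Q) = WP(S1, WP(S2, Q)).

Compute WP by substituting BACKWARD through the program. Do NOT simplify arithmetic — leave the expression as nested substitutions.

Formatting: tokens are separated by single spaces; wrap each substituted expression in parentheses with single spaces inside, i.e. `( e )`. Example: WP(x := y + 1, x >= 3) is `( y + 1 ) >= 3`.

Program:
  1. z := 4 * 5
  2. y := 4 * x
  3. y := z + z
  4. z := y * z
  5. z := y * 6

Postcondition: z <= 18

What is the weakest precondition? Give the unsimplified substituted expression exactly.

post: z <= 18
stmt 5: z := y * 6  -- replace 1 occurrence(s) of z with (y * 6)
  => ( y * 6 ) <= 18
stmt 4: z := y * z  -- replace 0 occurrence(s) of z with (y * z)
  => ( y * 6 ) <= 18
stmt 3: y := z + z  -- replace 1 occurrence(s) of y with (z + z)
  => ( ( z + z ) * 6 ) <= 18
stmt 2: y := 4 * x  -- replace 0 occurrence(s) of y with (4 * x)
  => ( ( z + z ) * 6 ) <= 18
stmt 1: z := 4 * 5  -- replace 2 occurrence(s) of z with (4 * 5)
  => ( ( ( 4 * 5 ) + ( 4 * 5 ) ) * 6 ) <= 18

Answer: ( ( ( 4 * 5 ) + ( 4 * 5 ) ) * 6 ) <= 18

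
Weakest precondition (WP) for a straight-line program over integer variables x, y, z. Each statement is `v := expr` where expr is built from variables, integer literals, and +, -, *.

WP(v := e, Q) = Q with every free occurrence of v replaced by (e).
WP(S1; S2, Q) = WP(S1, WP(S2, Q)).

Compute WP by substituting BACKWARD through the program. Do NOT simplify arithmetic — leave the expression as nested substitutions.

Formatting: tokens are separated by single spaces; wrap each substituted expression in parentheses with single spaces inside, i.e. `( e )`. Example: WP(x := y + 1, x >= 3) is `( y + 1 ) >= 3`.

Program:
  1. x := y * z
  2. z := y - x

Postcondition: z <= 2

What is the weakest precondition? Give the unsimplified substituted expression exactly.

post: z <= 2
stmt 2: z := y - x  -- replace 1 occurrence(s) of z with (y - x)
  => ( y - x ) <= 2
stmt 1: x := y * z  -- replace 1 occurrence(s) of x with (y * z)
  => ( y - ( y * z ) ) <= 2

Answer: ( y - ( y * z ) ) <= 2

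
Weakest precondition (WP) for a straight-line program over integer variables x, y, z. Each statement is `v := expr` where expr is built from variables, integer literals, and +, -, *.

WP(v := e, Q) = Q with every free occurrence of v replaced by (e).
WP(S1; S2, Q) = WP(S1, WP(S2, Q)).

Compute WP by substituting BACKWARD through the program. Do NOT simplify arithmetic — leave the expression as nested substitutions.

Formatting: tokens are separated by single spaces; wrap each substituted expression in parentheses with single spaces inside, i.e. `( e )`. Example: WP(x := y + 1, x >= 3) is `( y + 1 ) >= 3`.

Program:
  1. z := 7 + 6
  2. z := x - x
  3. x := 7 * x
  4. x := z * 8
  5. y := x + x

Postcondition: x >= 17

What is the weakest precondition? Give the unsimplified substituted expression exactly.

Answer: ( ( x - x ) * 8 ) >= 17

Derivation:
post: x >= 17
stmt 5: y := x + x  -- replace 0 occurrence(s) of y with (x + x)
  => x >= 17
stmt 4: x := z * 8  -- replace 1 occurrence(s) of x with (z * 8)
  => ( z * 8 ) >= 17
stmt 3: x := 7 * x  -- replace 0 occurrence(s) of x with (7 * x)
  => ( z * 8 ) >= 17
stmt 2: z := x - x  -- replace 1 occurrence(s) of z with (x - x)
  => ( ( x - x ) * 8 ) >= 17
stmt 1: z := 7 + 6  -- replace 0 occurrence(s) of z with (7 + 6)
  => ( ( x - x ) * 8 ) >= 17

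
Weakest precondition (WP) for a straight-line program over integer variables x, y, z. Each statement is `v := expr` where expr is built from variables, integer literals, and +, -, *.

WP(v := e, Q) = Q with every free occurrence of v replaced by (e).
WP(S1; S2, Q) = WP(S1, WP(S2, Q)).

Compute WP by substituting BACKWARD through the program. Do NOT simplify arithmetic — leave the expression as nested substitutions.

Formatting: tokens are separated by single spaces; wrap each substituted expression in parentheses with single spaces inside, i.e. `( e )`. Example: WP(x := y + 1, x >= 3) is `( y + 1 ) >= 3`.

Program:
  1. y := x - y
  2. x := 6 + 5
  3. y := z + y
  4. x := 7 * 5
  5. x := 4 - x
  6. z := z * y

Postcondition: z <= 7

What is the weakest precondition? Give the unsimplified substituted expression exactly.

Answer: ( z * ( z + ( x - y ) ) ) <= 7

Derivation:
post: z <= 7
stmt 6: z := z * y  -- replace 1 occurrence(s) of z with (z * y)
  => ( z * y ) <= 7
stmt 5: x := 4 - x  -- replace 0 occurrence(s) of x with (4 - x)
  => ( z * y ) <= 7
stmt 4: x := 7 * 5  -- replace 0 occurrence(s) of x with (7 * 5)
  => ( z * y ) <= 7
stmt 3: y := z + y  -- replace 1 occurrence(s) of y with (z + y)
  => ( z * ( z + y ) ) <= 7
stmt 2: x := 6 + 5  -- replace 0 occurrence(s) of x with (6 + 5)
  => ( z * ( z + y ) ) <= 7
stmt 1: y := x - y  -- replace 1 occurrence(s) of y with (x - y)
  => ( z * ( z + ( x - y ) ) ) <= 7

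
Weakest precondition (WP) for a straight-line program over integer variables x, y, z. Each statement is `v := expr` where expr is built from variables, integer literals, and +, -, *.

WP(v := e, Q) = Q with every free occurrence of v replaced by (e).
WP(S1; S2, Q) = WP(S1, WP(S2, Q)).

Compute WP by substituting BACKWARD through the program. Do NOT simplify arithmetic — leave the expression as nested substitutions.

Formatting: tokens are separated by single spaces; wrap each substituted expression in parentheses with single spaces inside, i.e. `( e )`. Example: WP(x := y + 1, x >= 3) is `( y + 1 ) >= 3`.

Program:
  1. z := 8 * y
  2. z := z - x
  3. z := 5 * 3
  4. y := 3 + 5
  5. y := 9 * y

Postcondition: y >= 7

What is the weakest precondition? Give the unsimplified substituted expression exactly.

post: y >= 7
stmt 5: y := 9 * y  -- replace 1 occurrence(s) of y with (9 * y)
  => ( 9 * y ) >= 7
stmt 4: y := 3 + 5  -- replace 1 occurrence(s) of y with (3 + 5)
  => ( 9 * ( 3 + 5 ) ) >= 7
stmt 3: z := 5 * 3  -- replace 0 occurrence(s) of z with (5 * 3)
  => ( 9 * ( 3 + 5 ) ) >= 7
stmt 2: z := z - x  -- replace 0 occurrence(s) of z with (z - x)
  => ( 9 * ( 3 + 5 ) ) >= 7
stmt 1: z := 8 * y  -- replace 0 occurrence(s) of z with (8 * y)
  => ( 9 * ( 3 + 5 ) ) >= 7

Answer: ( 9 * ( 3 + 5 ) ) >= 7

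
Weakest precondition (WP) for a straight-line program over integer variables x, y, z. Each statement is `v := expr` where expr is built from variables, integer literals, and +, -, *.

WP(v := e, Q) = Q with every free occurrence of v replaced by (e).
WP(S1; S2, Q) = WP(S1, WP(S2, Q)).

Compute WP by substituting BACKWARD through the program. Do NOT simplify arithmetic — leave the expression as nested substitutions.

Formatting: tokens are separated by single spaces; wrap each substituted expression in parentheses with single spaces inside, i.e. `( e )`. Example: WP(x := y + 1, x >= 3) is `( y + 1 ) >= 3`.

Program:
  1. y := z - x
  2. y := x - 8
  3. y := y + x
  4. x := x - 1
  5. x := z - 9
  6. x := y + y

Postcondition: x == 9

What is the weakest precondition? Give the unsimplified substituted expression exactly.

Answer: ( ( ( x - 8 ) + x ) + ( ( x - 8 ) + x ) ) == 9

Derivation:
post: x == 9
stmt 6: x := y + y  -- replace 1 occurrence(s) of x with (y + y)
  => ( y + y ) == 9
stmt 5: x := z - 9  -- replace 0 occurrence(s) of x with (z - 9)
  => ( y + y ) == 9
stmt 4: x := x - 1  -- replace 0 occurrence(s) of x with (x - 1)
  => ( y + y ) == 9
stmt 3: y := y + x  -- replace 2 occurrence(s) of y with (y + x)
  => ( ( y + x ) + ( y + x ) ) == 9
stmt 2: y := x - 8  -- replace 2 occurrence(s) of y with (x - 8)
  => ( ( ( x - 8 ) + x ) + ( ( x - 8 ) + x ) ) == 9
stmt 1: y := z - x  -- replace 0 occurrence(s) of y with (z - x)
  => ( ( ( x - 8 ) + x ) + ( ( x - 8 ) + x ) ) == 9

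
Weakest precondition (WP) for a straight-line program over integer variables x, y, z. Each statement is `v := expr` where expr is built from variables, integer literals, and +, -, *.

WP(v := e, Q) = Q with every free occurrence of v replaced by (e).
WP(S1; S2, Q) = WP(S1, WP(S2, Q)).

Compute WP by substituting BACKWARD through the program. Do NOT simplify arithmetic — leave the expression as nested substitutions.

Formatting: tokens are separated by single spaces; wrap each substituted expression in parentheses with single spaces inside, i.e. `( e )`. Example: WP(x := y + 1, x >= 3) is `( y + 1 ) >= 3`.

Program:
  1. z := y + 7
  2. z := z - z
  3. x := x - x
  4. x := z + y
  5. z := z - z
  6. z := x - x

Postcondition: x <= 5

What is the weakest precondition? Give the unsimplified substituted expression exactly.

post: x <= 5
stmt 6: z := x - x  -- replace 0 occurrence(s) of z with (x - x)
  => x <= 5
stmt 5: z := z - z  -- replace 0 occurrence(s) of z with (z - z)
  => x <= 5
stmt 4: x := z + y  -- replace 1 occurrence(s) of x with (z + y)
  => ( z + y ) <= 5
stmt 3: x := x - x  -- replace 0 occurrence(s) of x with (x - x)
  => ( z + y ) <= 5
stmt 2: z := z - z  -- replace 1 occurrence(s) of z with (z - z)
  => ( ( z - z ) + y ) <= 5
stmt 1: z := y + 7  -- replace 2 occurrence(s) of z with (y + 7)
  => ( ( ( y + 7 ) - ( y + 7 ) ) + y ) <= 5

Answer: ( ( ( y + 7 ) - ( y + 7 ) ) + y ) <= 5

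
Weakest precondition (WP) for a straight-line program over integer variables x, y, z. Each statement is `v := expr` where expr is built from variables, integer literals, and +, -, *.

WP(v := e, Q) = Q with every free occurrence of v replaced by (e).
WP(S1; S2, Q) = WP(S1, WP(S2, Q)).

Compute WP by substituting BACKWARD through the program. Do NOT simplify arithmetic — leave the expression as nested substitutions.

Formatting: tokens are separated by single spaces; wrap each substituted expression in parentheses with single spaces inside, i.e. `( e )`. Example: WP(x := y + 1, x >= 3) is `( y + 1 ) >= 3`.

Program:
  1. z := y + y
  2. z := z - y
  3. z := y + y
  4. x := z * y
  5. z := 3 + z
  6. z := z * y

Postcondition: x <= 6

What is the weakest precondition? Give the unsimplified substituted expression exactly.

Answer: ( ( y + y ) * y ) <= 6

Derivation:
post: x <= 6
stmt 6: z := z * y  -- replace 0 occurrence(s) of z with (z * y)
  => x <= 6
stmt 5: z := 3 + z  -- replace 0 occurrence(s) of z with (3 + z)
  => x <= 6
stmt 4: x := z * y  -- replace 1 occurrence(s) of x with (z * y)
  => ( z * y ) <= 6
stmt 3: z := y + y  -- replace 1 occurrence(s) of z with (y + y)
  => ( ( y + y ) * y ) <= 6
stmt 2: z := z - y  -- replace 0 occurrence(s) of z with (z - y)
  => ( ( y + y ) * y ) <= 6
stmt 1: z := y + y  -- replace 0 occurrence(s) of z with (y + y)
  => ( ( y + y ) * y ) <= 6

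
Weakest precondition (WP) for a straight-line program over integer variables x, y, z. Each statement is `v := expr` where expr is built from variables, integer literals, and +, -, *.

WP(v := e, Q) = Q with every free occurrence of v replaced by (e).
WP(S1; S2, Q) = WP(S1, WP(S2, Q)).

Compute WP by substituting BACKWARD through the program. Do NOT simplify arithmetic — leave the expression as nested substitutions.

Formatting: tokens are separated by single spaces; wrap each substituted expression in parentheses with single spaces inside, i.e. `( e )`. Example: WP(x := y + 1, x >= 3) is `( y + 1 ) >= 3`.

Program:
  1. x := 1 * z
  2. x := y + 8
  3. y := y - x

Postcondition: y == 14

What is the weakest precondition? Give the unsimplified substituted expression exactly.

post: y == 14
stmt 3: y := y - x  -- replace 1 occurrence(s) of y with (y - x)
  => ( y - x ) == 14
stmt 2: x := y + 8  -- replace 1 occurrence(s) of x with (y + 8)
  => ( y - ( y + 8 ) ) == 14
stmt 1: x := 1 * z  -- replace 0 occurrence(s) of x with (1 * z)
  => ( y - ( y + 8 ) ) == 14

Answer: ( y - ( y + 8 ) ) == 14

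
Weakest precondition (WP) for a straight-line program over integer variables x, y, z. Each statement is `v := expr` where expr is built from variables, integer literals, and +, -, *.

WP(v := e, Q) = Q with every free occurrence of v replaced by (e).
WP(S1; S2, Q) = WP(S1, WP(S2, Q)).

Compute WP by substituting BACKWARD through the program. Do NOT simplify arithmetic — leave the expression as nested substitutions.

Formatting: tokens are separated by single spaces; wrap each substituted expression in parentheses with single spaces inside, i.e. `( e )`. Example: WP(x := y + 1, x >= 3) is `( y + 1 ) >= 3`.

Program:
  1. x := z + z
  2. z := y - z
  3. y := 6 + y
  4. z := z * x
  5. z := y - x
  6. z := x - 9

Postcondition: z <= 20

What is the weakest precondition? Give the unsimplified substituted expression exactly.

Answer: ( ( z + z ) - 9 ) <= 20

Derivation:
post: z <= 20
stmt 6: z := x - 9  -- replace 1 occurrence(s) of z with (x - 9)
  => ( x - 9 ) <= 20
stmt 5: z := y - x  -- replace 0 occurrence(s) of z with (y - x)
  => ( x - 9 ) <= 20
stmt 4: z := z * x  -- replace 0 occurrence(s) of z with (z * x)
  => ( x - 9 ) <= 20
stmt 3: y := 6 + y  -- replace 0 occurrence(s) of y with (6 + y)
  => ( x - 9 ) <= 20
stmt 2: z := y - z  -- replace 0 occurrence(s) of z with (y - z)
  => ( x - 9 ) <= 20
stmt 1: x := z + z  -- replace 1 occurrence(s) of x with (z + z)
  => ( ( z + z ) - 9 ) <= 20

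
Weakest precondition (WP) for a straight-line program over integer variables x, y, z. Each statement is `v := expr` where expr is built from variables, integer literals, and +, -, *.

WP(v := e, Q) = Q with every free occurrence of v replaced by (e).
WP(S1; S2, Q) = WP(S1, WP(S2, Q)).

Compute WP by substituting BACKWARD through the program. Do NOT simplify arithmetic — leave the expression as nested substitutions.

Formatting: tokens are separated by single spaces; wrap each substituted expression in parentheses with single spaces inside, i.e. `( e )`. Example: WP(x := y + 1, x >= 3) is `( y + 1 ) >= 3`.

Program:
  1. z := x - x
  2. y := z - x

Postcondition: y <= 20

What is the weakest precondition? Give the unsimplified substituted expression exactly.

Answer: ( ( x - x ) - x ) <= 20

Derivation:
post: y <= 20
stmt 2: y := z - x  -- replace 1 occurrence(s) of y with (z - x)
  => ( z - x ) <= 20
stmt 1: z := x - x  -- replace 1 occurrence(s) of z with (x - x)
  => ( ( x - x ) - x ) <= 20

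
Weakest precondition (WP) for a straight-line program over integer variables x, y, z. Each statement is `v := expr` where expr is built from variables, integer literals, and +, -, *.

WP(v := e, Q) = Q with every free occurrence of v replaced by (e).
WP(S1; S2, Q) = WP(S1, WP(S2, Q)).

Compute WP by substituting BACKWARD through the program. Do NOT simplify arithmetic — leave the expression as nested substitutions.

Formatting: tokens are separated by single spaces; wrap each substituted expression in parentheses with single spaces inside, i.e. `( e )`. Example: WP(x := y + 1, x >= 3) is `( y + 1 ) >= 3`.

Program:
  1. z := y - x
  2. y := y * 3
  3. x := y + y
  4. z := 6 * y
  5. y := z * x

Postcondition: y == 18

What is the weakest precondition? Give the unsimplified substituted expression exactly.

Answer: ( ( 6 * ( y * 3 ) ) * ( ( y * 3 ) + ( y * 3 ) ) ) == 18

Derivation:
post: y == 18
stmt 5: y := z * x  -- replace 1 occurrence(s) of y with (z * x)
  => ( z * x ) == 18
stmt 4: z := 6 * y  -- replace 1 occurrence(s) of z with (6 * y)
  => ( ( 6 * y ) * x ) == 18
stmt 3: x := y + y  -- replace 1 occurrence(s) of x with (y + y)
  => ( ( 6 * y ) * ( y + y ) ) == 18
stmt 2: y := y * 3  -- replace 3 occurrence(s) of y with (y * 3)
  => ( ( 6 * ( y * 3 ) ) * ( ( y * 3 ) + ( y * 3 ) ) ) == 18
stmt 1: z := y - x  -- replace 0 occurrence(s) of z with (y - x)
  => ( ( 6 * ( y * 3 ) ) * ( ( y * 3 ) + ( y * 3 ) ) ) == 18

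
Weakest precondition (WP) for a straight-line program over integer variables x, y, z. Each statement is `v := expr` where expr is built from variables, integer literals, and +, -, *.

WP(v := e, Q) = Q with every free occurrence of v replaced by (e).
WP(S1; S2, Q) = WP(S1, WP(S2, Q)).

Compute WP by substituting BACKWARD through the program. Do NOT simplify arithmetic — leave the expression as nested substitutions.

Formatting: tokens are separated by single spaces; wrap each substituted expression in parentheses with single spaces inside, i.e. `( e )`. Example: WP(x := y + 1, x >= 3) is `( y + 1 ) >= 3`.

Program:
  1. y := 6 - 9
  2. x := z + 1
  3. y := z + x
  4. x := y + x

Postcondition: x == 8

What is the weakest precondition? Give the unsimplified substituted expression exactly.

post: x == 8
stmt 4: x := y + x  -- replace 1 occurrence(s) of x with (y + x)
  => ( y + x ) == 8
stmt 3: y := z + x  -- replace 1 occurrence(s) of y with (z + x)
  => ( ( z + x ) + x ) == 8
stmt 2: x := z + 1  -- replace 2 occurrence(s) of x with (z + 1)
  => ( ( z + ( z + 1 ) ) + ( z + 1 ) ) == 8
stmt 1: y := 6 - 9  -- replace 0 occurrence(s) of y with (6 - 9)
  => ( ( z + ( z + 1 ) ) + ( z + 1 ) ) == 8

Answer: ( ( z + ( z + 1 ) ) + ( z + 1 ) ) == 8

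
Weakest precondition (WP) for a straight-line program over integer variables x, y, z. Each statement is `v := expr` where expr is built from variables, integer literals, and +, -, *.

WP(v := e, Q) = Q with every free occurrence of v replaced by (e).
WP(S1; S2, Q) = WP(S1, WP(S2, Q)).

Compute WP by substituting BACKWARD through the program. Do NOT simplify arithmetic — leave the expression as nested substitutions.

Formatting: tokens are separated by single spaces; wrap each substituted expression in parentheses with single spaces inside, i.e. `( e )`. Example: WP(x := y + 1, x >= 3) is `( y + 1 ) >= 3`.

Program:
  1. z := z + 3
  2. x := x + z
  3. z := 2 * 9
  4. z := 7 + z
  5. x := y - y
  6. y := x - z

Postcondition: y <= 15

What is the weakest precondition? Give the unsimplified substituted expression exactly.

Answer: ( ( y - y ) - ( 7 + ( 2 * 9 ) ) ) <= 15

Derivation:
post: y <= 15
stmt 6: y := x - z  -- replace 1 occurrence(s) of y with (x - z)
  => ( x - z ) <= 15
stmt 5: x := y - y  -- replace 1 occurrence(s) of x with (y - y)
  => ( ( y - y ) - z ) <= 15
stmt 4: z := 7 + z  -- replace 1 occurrence(s) of z with (7 + z)
  => ( ( y - y ) - ( 7 + z ) ) <= 15
stmt 3: z := 2 * 9  -- replace 1 occurrence(s) of z with (2 * 9)
  => ( ( y - y ) - ( 7 + ( 2 * 9 ) ) ) <= 15
stmt 2: x := x + z  -- replace 0 occurrence(s) of x with (x + z)
  => ( ( y - y ) - ( 7 + ( 2 * 9 ) ) ) <= 15
stmt 1: z := z + 3  -- replace 0 occurrence(s) of z with (z + 3)
  => ( ( y - y ) - ( 7 + ( 2 * 9 ) ) ) <= 15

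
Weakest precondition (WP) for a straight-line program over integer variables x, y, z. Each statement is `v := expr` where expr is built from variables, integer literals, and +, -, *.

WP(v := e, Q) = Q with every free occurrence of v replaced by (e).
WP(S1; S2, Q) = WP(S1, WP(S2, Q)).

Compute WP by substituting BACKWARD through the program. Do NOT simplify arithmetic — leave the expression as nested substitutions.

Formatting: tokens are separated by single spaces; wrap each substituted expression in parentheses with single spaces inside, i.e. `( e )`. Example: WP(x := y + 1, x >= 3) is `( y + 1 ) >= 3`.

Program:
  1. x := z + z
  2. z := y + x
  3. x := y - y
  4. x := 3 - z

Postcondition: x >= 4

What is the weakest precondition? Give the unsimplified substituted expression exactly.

Answer: ( 3 - ( y + ( z + z ) ) ) >= 4

Derivation:
post: x >= 4
stmt 4: x := 3 - z  -- replace 1 occurrence(s) of x with (3 - z)
  => ( 3 - z ) >= 4
stmt 3: x := y - y  -- replace 0 occurrence(s) of x with (y - y)
  => ( 3 - z ) >= 4
stmt 2: z := y + x  -- replace 1 occurrence(s) of z with (y + x)
  => ( 3 - ( y + x ) ) >= 4
stmt 1: x := z + z  -- replace 1 occurrence(s) of x with (z + z)
  => ( 3 - ( y + ( z + z ) ) ) >= 4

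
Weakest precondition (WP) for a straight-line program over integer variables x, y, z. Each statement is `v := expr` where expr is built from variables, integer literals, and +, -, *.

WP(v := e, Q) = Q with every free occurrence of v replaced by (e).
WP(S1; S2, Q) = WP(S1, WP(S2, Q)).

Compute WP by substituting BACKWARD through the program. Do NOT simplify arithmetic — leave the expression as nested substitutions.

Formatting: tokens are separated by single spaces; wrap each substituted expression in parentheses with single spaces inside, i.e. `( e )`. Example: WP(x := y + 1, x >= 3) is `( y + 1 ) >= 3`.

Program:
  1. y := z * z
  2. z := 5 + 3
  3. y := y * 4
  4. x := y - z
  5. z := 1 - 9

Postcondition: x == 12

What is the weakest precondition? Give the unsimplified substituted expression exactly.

post: x == 12
stmt 5: z := 1 - 9  -- replace 0 occurrence(s) of z with (1 - 9)
  => x == 12
stmt 4: x := y - z  -- replace 1 occurrence(s) of x with (y - z)
  => ( y - z ) == 12
stmt 3: y := y * 4  -- replace 1 occurrence(s) of y with (y * 4)
  => ( ( y * 4 ) - z ) == 12
stmt 2: z := 5 + 3  -- replace 1 occurrence(s) of z with (5 + 3)
  => ( ( y * 4 ) - ( 5 + 3 ) ) == 12
stmt 1: y := z * z  -- replace 1 occurrence(s) of y with (z * z)
  => ( ( ( z * z ) * 4 ) - ( 5 + 3 ) ) == 12

Answer: ( ( ( z * z ) * 4 ) - ( 5 + 3 ) ) == 12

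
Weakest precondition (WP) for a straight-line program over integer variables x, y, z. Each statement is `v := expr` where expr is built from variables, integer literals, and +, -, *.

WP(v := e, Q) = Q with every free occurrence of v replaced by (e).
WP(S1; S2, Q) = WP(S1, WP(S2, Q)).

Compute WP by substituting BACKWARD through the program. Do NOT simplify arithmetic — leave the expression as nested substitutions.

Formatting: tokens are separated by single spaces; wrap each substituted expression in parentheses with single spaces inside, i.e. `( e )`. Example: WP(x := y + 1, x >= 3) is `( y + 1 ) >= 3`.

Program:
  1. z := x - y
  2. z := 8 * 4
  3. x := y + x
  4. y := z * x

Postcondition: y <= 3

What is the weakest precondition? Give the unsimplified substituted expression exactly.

post: y <= 3
stmt 4: y := z * x  -- replace 1 occurrence(s) of y with (z * x)
  => ( z * x ) <= 3
stmt 3: x := y + x  -- replace 1 occurrence(s) of x with (y + x)
  => ( z * ( y + x ) ) <= 3
stmt 2: z := 8 * 4  -- replace 1 occurrence(s) of z with (8 * 4)
  => ( ( 8 * 4 ) * ( y + x ) ) <= 3
stmt 1: z := x - y  -- replace 0 occurrence(s) of z with (x - y)
  => ( ( 8 * 4 ) * ( y + x ) ) <= 3

Answer: ( ( 8 * 4 ) * ( y + x ) ) <= 3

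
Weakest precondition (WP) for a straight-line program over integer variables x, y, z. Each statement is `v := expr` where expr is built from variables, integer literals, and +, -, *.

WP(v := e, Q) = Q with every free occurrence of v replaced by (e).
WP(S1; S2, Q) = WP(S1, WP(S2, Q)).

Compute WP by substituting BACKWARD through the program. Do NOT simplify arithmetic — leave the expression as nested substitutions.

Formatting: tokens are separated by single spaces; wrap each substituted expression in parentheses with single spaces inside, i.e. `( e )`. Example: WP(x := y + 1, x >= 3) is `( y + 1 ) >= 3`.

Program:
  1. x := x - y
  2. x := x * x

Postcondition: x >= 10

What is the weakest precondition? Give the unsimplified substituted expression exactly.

Answer: ( ( x - y ) * ( x - y ) ) >= 10

Derivation:
post: x >= 10
stmt 2: x := x * x  -- replace 1 occurrence(s) of x with (x * x)
  => ( x * x ) >= 10
stmt 1: x := x - y  -- replace 2 occurrence(s) of x with (x - y)
  => ( ( x - y ) * ( x - y ) ) >= 10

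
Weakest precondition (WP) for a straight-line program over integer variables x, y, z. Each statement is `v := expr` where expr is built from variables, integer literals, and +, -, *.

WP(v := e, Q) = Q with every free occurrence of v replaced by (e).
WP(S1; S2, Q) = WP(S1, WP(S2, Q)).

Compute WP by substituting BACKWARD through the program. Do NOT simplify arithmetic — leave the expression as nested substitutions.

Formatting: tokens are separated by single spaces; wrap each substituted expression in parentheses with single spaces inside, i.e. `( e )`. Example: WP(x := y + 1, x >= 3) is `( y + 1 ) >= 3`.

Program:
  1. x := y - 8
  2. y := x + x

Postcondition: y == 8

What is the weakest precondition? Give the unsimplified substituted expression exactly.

Answer: ( ( y - 8 ) + ( y - 8 ) ) == 8

Derivation:
post: y == 8
stmt 2: y := x + x  -- replace 1 occurrence(s) of y with (x + x)
  => ( x + x ) == 8
stmt 1: x := y - 8  -- replace 2 occurrence(s) of x with (y - 8)
  => ( ( y - 8 ) + ( y - 8 ) ) == 8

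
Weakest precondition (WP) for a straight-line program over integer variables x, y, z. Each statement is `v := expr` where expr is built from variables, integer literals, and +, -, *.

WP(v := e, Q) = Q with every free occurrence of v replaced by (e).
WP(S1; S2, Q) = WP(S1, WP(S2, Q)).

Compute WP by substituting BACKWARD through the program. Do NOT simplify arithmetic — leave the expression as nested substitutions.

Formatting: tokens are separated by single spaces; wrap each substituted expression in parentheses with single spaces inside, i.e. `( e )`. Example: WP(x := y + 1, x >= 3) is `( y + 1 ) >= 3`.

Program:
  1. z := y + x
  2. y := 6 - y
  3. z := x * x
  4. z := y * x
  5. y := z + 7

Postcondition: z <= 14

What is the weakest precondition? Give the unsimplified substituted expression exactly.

Answer: ( ( 6 - y ) * x ) <= 14

Derivation:
post: z <= 14
stmt 5: y := z + 7  -- replace 0 occurrence(s) of y with (z + 7)
  => z <= 14
stmt 4: z := y * x  -- replace 1 occurrence(s) of z with (y * x)
  => ( y * x ) <= 14
stmt 3: z := x * x  -- replace 0 occurrence(s) of z with (x * x)
  => ( y * x ) <= 14
stmt 2: y := 6 - y  -- replace 1 occurrence(s) of y with (6 - y)
  => ( ( 6 - y ) * x ) <= 14
stmt 1: z := y + x  -- replace 0 occurrence(s) of z with (y + x)
  => ( ( 6 - y ) * x ) <= 14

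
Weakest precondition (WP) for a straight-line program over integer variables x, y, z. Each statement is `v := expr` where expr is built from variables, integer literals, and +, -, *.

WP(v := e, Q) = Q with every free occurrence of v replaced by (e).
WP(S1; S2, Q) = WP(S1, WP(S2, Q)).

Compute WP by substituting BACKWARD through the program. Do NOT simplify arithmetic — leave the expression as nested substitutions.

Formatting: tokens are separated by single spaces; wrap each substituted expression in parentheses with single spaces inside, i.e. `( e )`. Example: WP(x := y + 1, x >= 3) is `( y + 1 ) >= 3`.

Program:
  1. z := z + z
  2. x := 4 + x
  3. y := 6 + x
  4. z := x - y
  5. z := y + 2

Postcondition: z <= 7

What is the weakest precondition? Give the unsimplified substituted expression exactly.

post: z <= 7
stmt 5: z := y + 2  -- replace 1 occurrence(s) of z with (y + 2)
  => ( y + 2 ) <= 7
stmt 4: z := x - y  -- replace 0 occurrence(s) of z with (x - y)
  => ( y + 2 ) <= 7
stmt 3: y := 6 + x  -- replace 1 occurrence(s) of y with (6 + x)
  => ( ( 6 + x ) + 2 ) <= 7
stmt 2: x := 4 + x  -- replace 1 occurrence(s) of x with (4 + x)
  => ( ( 6 + ( 4 + x ) ) + 2 ) <= 7
stmt 1: z := z + z  -- replace 0 occurrence(s) of z with (z + z)
  => ( ( 6 + ( 4 + x ) ) + 2 ) <= 7

Answer: ( ( 6 + ( 4 + x ) ) + 2 ) <= 7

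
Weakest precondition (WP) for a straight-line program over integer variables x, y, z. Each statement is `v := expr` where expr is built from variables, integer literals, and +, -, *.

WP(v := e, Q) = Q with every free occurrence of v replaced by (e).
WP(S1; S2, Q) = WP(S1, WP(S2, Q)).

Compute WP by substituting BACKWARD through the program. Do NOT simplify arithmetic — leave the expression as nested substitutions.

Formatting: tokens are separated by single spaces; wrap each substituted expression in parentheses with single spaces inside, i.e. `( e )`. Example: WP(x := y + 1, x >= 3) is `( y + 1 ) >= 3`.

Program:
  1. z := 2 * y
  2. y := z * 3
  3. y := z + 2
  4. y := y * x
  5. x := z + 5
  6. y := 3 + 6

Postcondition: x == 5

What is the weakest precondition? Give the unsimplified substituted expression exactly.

post: x == 5
stmt 6: y := 3 + 6  -- replace 0 occurrence(s) of y with (3 + 6)
  => x == 5
stmt 5: x := z + 5  -- replace 1 occurrence(s) of x with (z + 5)
  => ( z + 5 ) == 5
stmt 4: y := y * x  -- replace 0 occurrence(s) of y with (y * x)
  => ( z + 5 ) == 5
stmt 3: y := z + 2  -- replace 0 occurrence(s) of y with (z + 2)
  => ( z + 5 ) == 5
stmt 2: y := z * 3  -- replace 0 occurrence(s) of y with (z * 3)
  => ( z + 5 ) == 5
stmt 1: z := 2 * y  -- replace 1 occurrence(s) of z with (2 * y)
  => ( ( 2 * y ) + 5 ) == 5

Answer: ( ( 2 * y ) + 5 ) == 5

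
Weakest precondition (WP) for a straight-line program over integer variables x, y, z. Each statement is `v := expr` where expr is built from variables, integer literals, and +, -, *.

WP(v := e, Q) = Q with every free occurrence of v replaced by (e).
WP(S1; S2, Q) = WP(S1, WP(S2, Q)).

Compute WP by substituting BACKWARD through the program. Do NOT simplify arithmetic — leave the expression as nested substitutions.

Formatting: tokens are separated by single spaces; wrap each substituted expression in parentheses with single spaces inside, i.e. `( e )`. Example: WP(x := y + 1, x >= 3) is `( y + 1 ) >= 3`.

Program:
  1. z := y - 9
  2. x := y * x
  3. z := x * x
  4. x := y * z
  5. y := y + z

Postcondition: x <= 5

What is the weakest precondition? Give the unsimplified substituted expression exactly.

post: x <= 5
stmt 5: y := y + z  -- replace 0 occurrence(s) of y with (y + z)
  => x <= 5
stmt 4: x := y * z  -- replace 1 occurrence(s) of x with (y * z)
  => ( y * z ) <= 5
stmt 3: z := x * x  -- replace 1 occurrence(s) of z with (x * x)
  => ( y * ( x * x ) ) <= 5
stmt 2: x := y * x  -- replace 2 occurrence(s) of x with (y * x)
  => ( y * ( ( y * x ) * ( y * x ) ) ) <= 5
stmt 1: z := y - 9  -- replace 0 occurrence(s) of z with (y - 9)
  => ( y * ( ( y * x ) * ( y * x ) ) ) <= 5

Answer: ( y * ( ( y * x ) * ( y * x ) ) ) <= 5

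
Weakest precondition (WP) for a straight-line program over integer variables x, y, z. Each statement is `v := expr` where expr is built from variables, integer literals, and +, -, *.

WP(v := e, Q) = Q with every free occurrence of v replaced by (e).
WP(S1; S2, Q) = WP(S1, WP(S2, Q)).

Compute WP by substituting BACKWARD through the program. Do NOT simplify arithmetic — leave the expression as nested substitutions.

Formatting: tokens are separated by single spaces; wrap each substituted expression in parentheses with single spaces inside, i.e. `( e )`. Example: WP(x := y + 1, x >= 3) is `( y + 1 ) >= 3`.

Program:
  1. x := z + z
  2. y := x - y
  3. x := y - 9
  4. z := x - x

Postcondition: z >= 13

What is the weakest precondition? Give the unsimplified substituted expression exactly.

Answer: ( ( ( ( z + z ) - y ) - 9 ) - ( ( ( z + z ) - y ) - 9 ) ) >= 13

Derivation:
post: z >= 13
stmt 4: z := x - x  -- replace 1 occurrence(s) of z with (x - x)
  => ( x - x ) >= 13
stmt 3: x := y - 9  -- replace 2 occurrence(s) of x with (y - 9)
  => ( ( y - 9 ) - ( y - 9 ) ) >= 13
stmt 2: y := x - y  -- replace 2 occurrence(s) of y with (x - y)
  => ( ( ( x - y ) - 9 ) - ( ( x - y ) - 9 ) ) >= 13
stmt 1: x := z + z  -- replace 2 occurrence(s) of x with (z + z)
  => ( ( ( ( z + z ) - y ) - 9 ) - ( ( ( z + z ) - y ) - 9 ) ) >= 13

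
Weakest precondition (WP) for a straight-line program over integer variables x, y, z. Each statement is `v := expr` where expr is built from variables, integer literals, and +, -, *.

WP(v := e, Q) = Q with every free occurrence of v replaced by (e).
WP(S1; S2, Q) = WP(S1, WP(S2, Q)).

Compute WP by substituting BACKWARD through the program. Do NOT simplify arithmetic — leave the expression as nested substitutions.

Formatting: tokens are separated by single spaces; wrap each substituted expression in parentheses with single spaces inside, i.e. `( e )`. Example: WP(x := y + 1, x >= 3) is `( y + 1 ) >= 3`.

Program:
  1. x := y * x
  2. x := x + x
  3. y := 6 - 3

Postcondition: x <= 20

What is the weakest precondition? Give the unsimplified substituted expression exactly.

Answer: ( ( y * x ) + ( y * x ) ) <= 20

Derivation:
post: x <= 20
stmt 3: y := 6 - 3  -- replace 0 occurrence(s) of y with (6 - 3)
  => x <= 20
stmt 2: x := x + x  -- replace 1 occurrence(s) of x with (x + x)
  => ( x + x ) <= 20
stmt 1: x := y * x  -- replace 2 occurrence(s) of x with (y * x)
  => ( ( y * x ) + ( y * x ) ) <= 20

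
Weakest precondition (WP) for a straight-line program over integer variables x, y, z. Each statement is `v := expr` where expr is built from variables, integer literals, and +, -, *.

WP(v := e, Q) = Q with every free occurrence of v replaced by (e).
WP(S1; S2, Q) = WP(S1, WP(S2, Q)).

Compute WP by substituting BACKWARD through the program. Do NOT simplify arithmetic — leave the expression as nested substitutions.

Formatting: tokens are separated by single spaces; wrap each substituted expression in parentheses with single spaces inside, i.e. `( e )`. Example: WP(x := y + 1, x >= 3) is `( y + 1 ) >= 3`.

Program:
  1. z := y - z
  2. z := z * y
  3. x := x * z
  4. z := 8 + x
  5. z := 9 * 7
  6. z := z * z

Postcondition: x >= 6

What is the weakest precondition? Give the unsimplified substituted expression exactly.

post: x >= 6
stmt 6: z := z * z  -- replace 0 occurrence(s) of z with (z * z)
  => x >= 6
stmt 5: z := 9 * 7  -- replace 0 occurrence(s) of z with (9 * 7)
  => x >= 6
stmt 4: z := 8 + x  -- replace 0 occurrence(s) of z with (8 + x)
  => x >= 6
stmt 3: x := x * z  -- replace 1 occurrence(s) of x with (x * z)
  => ( x * z ) >= 6
stmt 2: z := z * y  -- replace 1 occurrence(s) of z with (z * y)
  => ( x * ( z * y ) ) >= 6
stmt 1: z := y - z  -- replace 1 occurrence(s) of z with (y - z)
  => ( x * ( ( y - z ) * y ) ) >= 6

Answer: ( x * ( ( y - z ) * y ) ) >= 6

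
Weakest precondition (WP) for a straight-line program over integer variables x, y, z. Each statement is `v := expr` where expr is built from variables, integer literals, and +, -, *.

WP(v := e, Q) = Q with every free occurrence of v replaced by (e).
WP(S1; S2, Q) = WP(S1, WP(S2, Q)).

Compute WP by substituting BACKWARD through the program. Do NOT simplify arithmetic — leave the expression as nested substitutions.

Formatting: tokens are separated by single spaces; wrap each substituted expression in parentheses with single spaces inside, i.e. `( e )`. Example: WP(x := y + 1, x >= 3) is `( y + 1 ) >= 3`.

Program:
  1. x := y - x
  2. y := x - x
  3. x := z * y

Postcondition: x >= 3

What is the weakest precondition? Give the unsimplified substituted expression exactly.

post: x >= 3
stmt 3: x := z * y  -- replace 1 occurrence(s) of x with (z * y)
  => ( z * y ) >= 3
stmt 2: y := x - x  -- replace 1 occurrence(s) of y with (x - x)
  => ( z * ( x - x ) ) >= 3
stmt 1: x := y - x  -- replace 2 occurrence(s) of x with (y - x)
  => ( z * ( ( y - x ) - ( y - x ) ) ) >= 3

Answer: ( z * ( ( y - x ) - ( y - x ) ) ) >= 3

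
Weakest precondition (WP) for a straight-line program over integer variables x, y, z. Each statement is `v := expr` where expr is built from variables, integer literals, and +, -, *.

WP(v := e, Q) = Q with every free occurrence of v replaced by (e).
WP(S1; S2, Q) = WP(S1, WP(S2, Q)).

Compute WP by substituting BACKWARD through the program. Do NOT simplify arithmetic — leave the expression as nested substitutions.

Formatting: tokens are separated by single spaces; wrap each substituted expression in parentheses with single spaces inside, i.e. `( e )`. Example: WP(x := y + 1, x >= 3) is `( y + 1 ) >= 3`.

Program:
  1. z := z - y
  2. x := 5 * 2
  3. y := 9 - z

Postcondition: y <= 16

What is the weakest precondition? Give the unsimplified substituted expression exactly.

Answer: ( 9 - ( z - y ) ) <= 16

Derivation:
post: y <= 16
stmt 3: y := 9 - z  -- replace 1 occurrence(s) of y with (9 - z)
  => ( 9 - z ) <= 16
stmt 2: x := 5 * 2  -- replace 0 occurrence(s) of x with (5 * 2)
  => ( 9 - z ) <= 16
stmt 1: z := z - y  -- replace 1 occurrence(s) of z with (z - y)
  => ( 9 - ( z - y ) ) <= 16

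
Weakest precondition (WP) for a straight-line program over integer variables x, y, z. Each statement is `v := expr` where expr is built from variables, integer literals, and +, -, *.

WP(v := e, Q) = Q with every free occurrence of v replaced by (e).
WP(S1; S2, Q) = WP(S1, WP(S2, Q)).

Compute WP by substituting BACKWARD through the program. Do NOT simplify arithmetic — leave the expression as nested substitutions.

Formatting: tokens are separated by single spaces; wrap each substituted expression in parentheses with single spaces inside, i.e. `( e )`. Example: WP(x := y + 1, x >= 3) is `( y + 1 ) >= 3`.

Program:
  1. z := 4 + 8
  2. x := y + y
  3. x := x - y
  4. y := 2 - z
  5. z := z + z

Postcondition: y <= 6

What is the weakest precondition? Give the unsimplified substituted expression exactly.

post: y <= 6
stmt 5: z := z + z  -- replace 0 occurrence(s) of z with (z + z)
  => y <= 6
stmt 4: y := 2 - z  -- replace 1 occurrence(s) of y with (2 - z)
  => ( 2 - z ) <= 6
stmt 3: x := x - y  -- replace 0 occurrence(s) of x with (x - y)
  => ( 2 - z ) <= 6
stmt 2: x := y + y  -- replace 0 occurrence(s) of x with (y + y)
  => ( 2 - z ) <= 6
stmt 1: z := 4 + 8  -- replace 1 occurrence(s) of z with (4 + 8)
  => ( 2 - ( 4 + 8 ) ) <= 6

Answer: ( 2 - ( 4 + 8 ) ) <= 6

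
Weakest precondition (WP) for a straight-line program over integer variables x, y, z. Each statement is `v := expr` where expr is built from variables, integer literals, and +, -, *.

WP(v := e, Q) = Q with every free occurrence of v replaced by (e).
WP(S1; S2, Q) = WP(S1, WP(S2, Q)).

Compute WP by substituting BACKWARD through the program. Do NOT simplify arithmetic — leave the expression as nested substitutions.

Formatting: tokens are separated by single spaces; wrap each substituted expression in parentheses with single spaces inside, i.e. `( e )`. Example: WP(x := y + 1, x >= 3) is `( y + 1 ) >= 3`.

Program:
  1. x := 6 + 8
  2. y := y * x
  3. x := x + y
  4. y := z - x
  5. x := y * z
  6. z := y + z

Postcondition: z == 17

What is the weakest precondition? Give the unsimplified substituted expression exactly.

post: z == 17
stmt 6: z := y + z  -- replace 1 occurrence(s) of z with (y + z)
  => ( y + z ) == 17
stmt 5: x := y * z  -- replace 0 occurrence(s) of x with (y * z)
  => ( y + z ) == 17
stmt 4: y := z - x  -- replace 1 occurrence(s) of y with (z - x)
  => ( ( z - x ) + z ) == 17
stmt 3: x := x + y  -- replace 1 occurrence(s) of x with (x + y)
  => ( ( z - ( x + y ) ) + z ) == 17
stmt 2: y := y * x  -- replace 1 occurrence(s) of y with (y * x)
  => ( ( z - ( x + ( y * x ) ) ) + z ) == 17
stmt 1: x := 6 + 8  -- replace 2 occurrence(s) of x with (6 + 8)
  => ( ( z - ( ( 6 + 8 ) + ( y * ( 6 + 8 ) ) ) ) + z ) == 17

Answer: ( ( z - ( ( 6 + 8 ) + ( y * ( 6 + 8 ) ) ) ) + z ) == 17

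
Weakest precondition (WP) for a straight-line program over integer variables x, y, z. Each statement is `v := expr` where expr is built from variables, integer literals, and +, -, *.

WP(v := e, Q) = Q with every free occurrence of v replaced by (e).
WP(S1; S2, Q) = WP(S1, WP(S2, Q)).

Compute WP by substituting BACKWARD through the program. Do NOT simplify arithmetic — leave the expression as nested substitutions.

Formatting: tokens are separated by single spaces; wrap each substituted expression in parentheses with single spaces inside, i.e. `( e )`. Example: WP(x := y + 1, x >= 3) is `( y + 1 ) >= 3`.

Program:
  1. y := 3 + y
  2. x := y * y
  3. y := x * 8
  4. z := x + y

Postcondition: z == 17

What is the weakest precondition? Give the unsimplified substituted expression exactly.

Answer: ( ( ( 3 + y ) * ( 3 + y ) ) + ( ( ( 3 + y ) * ( 3 + y ) ) * 8 ) ) == 17

Derivation:
post: z == 17
stmt 4: z := x + y  -- replace 1 occurrence(s) of z with (x + y)
  => ( x + y ) == 17
stmt 3: y := x * 8  -- replace 1 occurrence(s) of y with (x * 8)
  => ( x + ( x * 8 ) ) == 17
stmt 2: x := y * y  -- replace 2 occurrence(s) of x with (y * y)
  => ( ( y * y ) + ( ( y * y ) * 8 ) ) == 17
stmt 1: y := 3 + y  -- replace 4 occurrence(s) of y with (3 + y)
  => ( ( ( 3 + y ) * ( 3 + y ) ) + ( ( ( 3 + y ) * ( 3 + y ) ) * 8 ) ) == 17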